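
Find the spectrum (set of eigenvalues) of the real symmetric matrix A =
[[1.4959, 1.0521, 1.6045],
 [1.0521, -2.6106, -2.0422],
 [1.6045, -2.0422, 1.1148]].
sigma(A) ≈ {-4, 1, 3}

A is real symmetric, so its spectrum consists of real eigenvalues. Expanding the characteristic polynomial of the displayed matrix gives
  det(λ I - A) = p(λ) = λ^3 + (0)λ^2 + (-13)λ + (12).
Solving p(λ) = 0 yields eigenvalues ≈ -4, 1, 3. (A is shown rounded to 4 decimals, so these recover the underlying integer eigenvalues to within that precision.)
Verification: the trace of A = 0 equals the sum of eigenvalues 0, and det(A) ≈ -12.0003 matches the eigenvalue product -12.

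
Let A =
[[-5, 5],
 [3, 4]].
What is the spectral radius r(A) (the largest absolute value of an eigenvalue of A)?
r(A) = (1 + sqrt(141))/2 ≈ 6.4372

The eigenvalues of A are the roots of its characteristic polynomial. With M = A (coefficients from the trace and determinant):
  p(λ) = det(λ I - M) = λ^2 + λ - 35.
For λ^2 + λ - 35 the discriminant is 141. It is nonnegative but not a perfect square, so the roots are real and irrational: λ = (-1 ± sqrt(141))/2 ≈ 5.4372, -6.4372.
Thus the eigenvalues (to 4 decimals) are 5.4372 (modulus 5.4372); -6.4372 (modulus 6.4372). The spectral radius is the largest modulus: r(A) = (1 + sqrt(141))/2 ≈ 6.4372. (Cross-check: r(A) ≤ ||A||_2 ≈ 7.1388; equality holds whenever A is normal, though it can also hold for some non-normal A.)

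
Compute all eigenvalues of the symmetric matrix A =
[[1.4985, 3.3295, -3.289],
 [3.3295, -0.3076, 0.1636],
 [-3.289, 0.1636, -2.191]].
sigma(A) ≈ {-5, -1, 5}

A is real symmetric, so its spectrum consists of real eigenvalues. Expanding the characteristic polynomial of the displayed matrix gives
  det(λ I - A) = p(λ) = λ^3 + (1)λ^2 + (-25)λ + (-25.0027).
Solving p(λ) = 0 yields eigenvalues ≈ -5, -1, 5. (A is shown rounded to 4 decimals, so these recover the underlying integer eigenvalues to within that precision.)
Verification: the trace of A = -1 equals the sum of eigenvalues -1, and det(A) ≈ 25.0027 matches the eigenvalue product 25.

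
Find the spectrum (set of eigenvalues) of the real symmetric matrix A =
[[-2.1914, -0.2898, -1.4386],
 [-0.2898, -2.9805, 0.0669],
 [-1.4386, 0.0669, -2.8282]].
sigma(A) ≈ {-4, -3, -1}

A is real symmetric, so its spectrum consists of real eigenvalues. Expanding the characteristic polynomial of the displayed matrix gives
  det(λ I - A) = p(λ) = λ^3 + (8)λ^2 + (19)λ + (12).
Solving p(λ) = 0 yields eigenvalues ≈ -4, -3, -1. (A is shown rounded to 4 decimals, so these recover the underlying integer eigenvalues to within that precision.)
Verification: the trace of A = -8 equals the sum of eigenvalues -8, and det(A) ≈ -12.0008 matches the eigenvalue product -12.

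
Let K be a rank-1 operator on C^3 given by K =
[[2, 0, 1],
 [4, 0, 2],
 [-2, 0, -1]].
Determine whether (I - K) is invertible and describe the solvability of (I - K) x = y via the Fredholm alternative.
(I - K) is singular (det(I - K) = 0, i.e. 1 ∈ sigma(K)). (I - K) x = y is solvable iff y ⊥ ker((I - K)^*) = span{(2, 0, 1)}, i.e. iff 2y_1 + y_3 = 0. When solvable, the solutions are x = y + c·(1, 2, -1), c arbitrary (ker(I - K) = span{(1, 2, -1)}, dimension 1).

K has rank 1, so it is an outer product K = u v^T: every row of K is a multiple of one row vector. Reading off the entries, u = (1, 2, -1) and v = (2, 0, 1) (row i of K equals u_i·v^T). A rank-one matrix u v^T satisfies K u = u (v·u) and kills the (2)-dimensional subspace v^⊥, so its characteristic polynomial is lambda^2 (lambda - v·u) with v·u = tr K = 1. Hence the eigenvalues of I - K are 1 (multiplicity 2) and 1 - (1) = 0, so det(I - K) = 0. (Direct check: I - K =
[[-1, 0, -1],
 [-4, 1, -2],
 [2, 0, 2]]
has determinant 0.) So 1 is an eigenvalue of K and (I - K) is not invertible. The finite-dimensional Fredholm alternative says: either (I - K) is invertible, or ker(I - K) ≠ {0} and then range(I - K) = ker((I - K)^*)^⊥, with dim ker(I - K) = dim ker((I - K)^*). We are in the second case, so we need both kernels. Kernel of I - K: (I - K) u = u - u (v·u) = u - u = 0, so ker(I - K) = span{u} = span{(1, 2, -1)} (it is exactly 1-dimensional because rank(I - K) = 2). Kernel of the adjoint: K is real, so (I - K)^* = I - K^T = I - v u^T, and (I - v u^T) v = v - v (u·v) = 0; hence ker((I - K)^*) = span{v} = span{(2, 0, 1)}. Therefore (I - K) x = y is solvable iff <y, v> = 0, i.e. iff 2y_1 + y_3 = 0. When this holds, K y = u (v·y) = 0, so (I - K) y = y and x = y is a particular solution; the full solution set is the line x = y + c·u = y + c·(1, 2, -1), c ∈ C.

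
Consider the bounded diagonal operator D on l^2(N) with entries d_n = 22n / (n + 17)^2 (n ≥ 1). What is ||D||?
||D|| = 11/34 (attained at n = 17)

For D diagonal, ||D|| = sup_n |d_n|. Treat f(x) = 22x / (x + 17)^2 for real x > 0. By the quotient rule, f'(x) = 22(17 - x)/(x + 17)^3, which is positive for x < 17 and negative for x > 17. So f has a unique maximum at x = 17, and since 17 is a positive integer, the supremum over n ≥ 1 is attained at n = 17: d_17 = 22·17/(17 + 17)^2 = 22·17/1156 = 11/34. Hence ||D|| = 11/34.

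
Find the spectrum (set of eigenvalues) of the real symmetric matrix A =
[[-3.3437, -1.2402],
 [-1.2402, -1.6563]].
sigma(A) ≈ {-4, -1}

A is real symmetric, so its spectrum consists of real eigenvalues. Expanding the characteristic polynomial of the displayed matrix gives
  det(λ I - A) = p(λ) = λ^2 + (5)λ + (4).
Solving p(λ) = 0 yields eigenvalues ≈ -4, -1. (A is shown rounded to 4 decimals, so these recover the underlying integer eigenvalues to within that precision.)
Verification: the trace of A = -5 equals the sum of eigenvalues -5, and det(A) ≈ 4.0001 matches the eigenvalue product 4.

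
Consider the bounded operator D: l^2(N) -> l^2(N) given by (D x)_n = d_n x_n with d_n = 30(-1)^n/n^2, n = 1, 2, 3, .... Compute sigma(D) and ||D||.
sigma(D) = {30(-1)^n/n^2 : n ≥ 1} ∪ {0}; ||D|| = 30

A bounded diagonal operator on l^2 with diagonal entries d_n has spectrum equal to the closure of {d_n : n ≥ 1}: every d_n is an eigenvalue (with eigenvector e_n), so {d_n} ⊂ sigma(D); the spectrum is closed, so its closure is too; and for lambda not in the closure, (D - lambda I) has bounded inverse (the diagonal entries 1/(d_n - lambda) are bounded). For our sequence d_n = 30(-1)^n/n^2, n = 1, 2, 3, ...:
  - {d_n} = {30(-1)^n/n^2 : n ≥ 1}; the only limit point is 0
  - closure = {30(-1)^n/n^2 : n ≥ 1} ∪ {0}
For the norm: a diagonal operator has ||D|| = sup_n |d_n|. Here |d_n| = 30/n^2 is decreasing, so sup_n |d_n| = |d_1| = 30. So ||D|| = 30.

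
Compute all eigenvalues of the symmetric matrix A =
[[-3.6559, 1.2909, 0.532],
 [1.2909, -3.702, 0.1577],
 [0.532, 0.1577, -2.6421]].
sigma(A) ≈ {-5, -3, -2}

A is real symmetric, so its spectrum consists of real eigenvalues. Expanding the characteristic polynomial of the displayed matrix gives
  det(λ I - A) = p(λ) = λ^3 + (10)λ^2 + (31)λ + (30).
Solving p(λ) = 0 yields eigenvalues ≈ -5, -3, -2. (A is shown rounded to 4 decimals, so these recover the underlying integer eigenvalues to within that precision.)
Verification: the trace of A = -10 equals the sum of eigenvalues -10, and det(A) ≈ -30.0004 matches the eigenvalue product -30.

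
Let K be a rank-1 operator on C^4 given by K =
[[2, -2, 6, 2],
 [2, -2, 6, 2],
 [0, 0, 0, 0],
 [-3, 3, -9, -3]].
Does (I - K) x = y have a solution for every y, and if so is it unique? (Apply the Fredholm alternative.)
(I - K) is invertible (det(I - K) = 4 ≠ 0), so for every y in C^4 the equation (I - K) x = y has a unique solution.

K has rank 1, so it is an outer product K = u v^T: every row of K is a multiple of one row vector. Reading off the entries, u = (2, 2, 0, -3) and v = (1, -1, 3, 1) (row i of K equals u_i·v^T). A rank-one matrix u v^T satisfies K u = u (v·u) and kills the (3)-dimensional subspace v^⊥, so its characteristic polynomial is lambda^3 (lambda - v·u) with v·u = tr K = -3. Hence the eigenvalues of I - K are 1 (multiplicity 3) and 1 - (-3) = 4, so det(I - K) = 4. (Direct check: I - K =
[[-1, 2, -6, -2],
 [-2, 3, -6, -2],
 [0, 0, 1, 0],
 [3, -3, 9, 4]]
has determinant 4.) The finite-dimensional Fredholm alternative says: either (I - K) is invertible, or ker(I - K) ≠ {0} and then range(I - K) = ker((I - K)^*)^⊥, with dim ker(I - K) = dim ker((I - K)^*). Since det(I - K) ≠ 0, 1 is not an eigenvalue of K and ker(I - K) = {0}, so we are in the first case: for every y there is a unique x = (I - K)^(-1) y. Explicitly, by the Sherman–Morrison formula, (I - u v^T)^(-1) = I + u v^T/(1 - v·u), i.e. (I - K)^(-1) = I + K/(4).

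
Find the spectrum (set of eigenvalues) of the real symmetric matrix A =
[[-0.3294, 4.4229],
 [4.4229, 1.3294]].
sigma(A) ≈ {-4, 5}

A is real symmetric, so its spectrum consists of real eigenvalues. Expanding the characteristic polynomial of the displayed matrix gives
  det(λ I - A) = p(λ) = λ^2 + (-1)λ + (-20).
Solving p(λ) = 0 yields eigenvalues ≈ -4, 5. (A is shown rounded to 4 decimals, so these recover the underlying integer eigenvalues to within that precision.)
Verification: the trace of A = 1 equals the sum of eigenvalues 1, and det(A) ≈ -19.9999 matches the eigenvalue product -20.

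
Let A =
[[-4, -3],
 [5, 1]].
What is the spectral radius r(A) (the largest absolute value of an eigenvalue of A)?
r(A) = sqrt(11) ≈ 3.3166

The eigenvalues of A are the roots of its characteristic polynomial. With M = A (coefficients from the trace and determinant):
  p(λ) = det(λ I - M) = λ^2 + 3λ + 11.
For λ^2 + 3λ + 11 the discriminant is -35. It is negative, so the roots are the complex-conjugate pair λ = -3/2 ± (sqrt(35)/2) i ≈ -1.5 ± 2.958i. For a conjugate pair the product of the roots equals the constant term, so |λ|^2 = 11 and |λ| = sqrt(11) ≈ 3.3166.
Thus the eigenvalues (to 4 decimals) are -1.5 ± 2.958i (modulus 3.3166). The spectral radius is the largest modulus: r(A) = sqrt(11) ≈ 3.3166. (Cross-check: r(A) ≤ ||A||_2 ≈ 6.9646; equality holds whenever A is normal, though it can also hold for some non-normal A.)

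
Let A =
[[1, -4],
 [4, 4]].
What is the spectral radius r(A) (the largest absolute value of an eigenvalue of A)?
r(A) = sqrt(20) ≈ 4.4721

The eigenvalues of A are the roots of its characteristic polynomial. With M = A (coefficients from the trace and determinant):
  p(λ) = det(λ I - M) = λ^2 - 5λ + 20.
For λ^2 - 5λ + 20 the discriminant is -55. It is negative, so the roots are the complex-conjugate pair λ = 5/2 ± (sqrt(55)/2) i ≈ 2.5 ± 3.7081i. For a conjugate pair the product of the roots equals the constant term, so |λ|^2 = 20 and |λ| = sqrt(20) ≈ 4.4721.
Thus the eigenvalues (to 4 decimals) are 2.5 ± 3.7081i (modulus 4.4721). The spectral radius is the largest modulus: r(A) = sqrt(20) ≈ 4.4721. (Cross-check: r(A) ≤ ||A||_2 ≈ 6.217; equality holds whenever A is normal, though it can also hold for some non-normal A.)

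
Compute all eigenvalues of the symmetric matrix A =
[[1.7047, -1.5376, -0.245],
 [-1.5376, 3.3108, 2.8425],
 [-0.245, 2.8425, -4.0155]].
sigma(A) ≈ {-5, 1, 5}

A is real symmetric, so its spectrum consists of real eigenvalues. Expanding the characteristic polynomial of the displayed matrix gives
  det(λ I - A) = p(λ) = λ^3 + (-1)λ^2 + (-25)λ + (25).
Solving p(λ) = 0 yields eigenvalues ≈ -5, 1, 5. (A is shown rounded to 4 decimals, so these recover the underlying integer eigenvalues to within that precision.)
Verification: the trace of A = 1 equals the sum of eigenvalues 1, and det(A) ≈ -25.0004 matches the eigenvalue product -25.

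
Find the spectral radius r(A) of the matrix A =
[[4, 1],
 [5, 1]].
r(A) = (5 + sqrt(29))/2 ≈ 5.1926

The eigenvalues of A are the roots of its characteristic polynomial. With M = A (coefficients from the trace and determinant):
  p(λ) = det(λ I - M) = λ^2 - 5λ - 1.
For λ^2 - 5λ - 1 the discriminant is 29. It is nonnegative but not a perfect square, so the roots are real and irrational: λ = (5 ± sqrt(29))/2 ≈ 5.1926, -0.1926.
Thus the eigenvalues (to 4 decimals) are 5.1926 (modulus 5.1926); -0.1926 (modulus 0.1926). The spectral radius is the largest modulus: r(A) = (5 + sqrt(29))/2 ≈ 5.1926. (Cross-check: r(A) ≤ ||A||_2 ≈ 6.5557; equality holds whenever A is normal, though it can also hold for some non-normal A.)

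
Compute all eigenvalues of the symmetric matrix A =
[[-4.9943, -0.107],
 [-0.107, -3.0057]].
sigma(A) ≈ {-5, -3}

A is real symmetric, so its spectrum consists of real eigenvalues. Expanding the characteristic polynomial of the displayed matrix gives
  det(λ I - A) = p(λ) = λ^2 + (8)λ + (15).
Solving p(λ) = 0 yields eigenvalues ≈ -5, -3. (A is shown rounded to 4 decimals, so these recover the underlying integer eigenvalues to within that precision.)
Verification: the trace of A = -8 equals the sum of eigenvalues -8, and det(A) ≈ 14.9999 matches the eigenvalue product 15.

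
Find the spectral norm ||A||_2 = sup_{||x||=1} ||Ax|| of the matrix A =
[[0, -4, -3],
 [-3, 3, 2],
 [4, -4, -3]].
||A||_2 ≈ 8.9537 (= sqrt(largest eigenvalue of A^T A))

||A||_2 = sigma_max(A) = sqrt(lambda_max(A^T A)). Form the symmetric matrix M = A^T A =
[[25, -25, -18],
 [-25, 41, 30],
 [-18, 30, 22]].
Its characteristic polynomial (trace, sum of principal 2x2 minors, determinant of M give the coefficients) is
  p(λ) = det(λ I - M) = λ^3 - 88λ^2 + 628λ - 16.
No integer candidate from the rational root theorem (±divisors of 16) is a root, so the roots are irrational. The cubic discriminant is Δ = 2035712000 > 0, so there are three distinct real roots. p(0) = -16 and p(1) = 525 have opposite signs, so a root lies in (0, 1); Newton's method refines it to λ ≈ 0.0256. p(7) = 411 and p(8) = -112 have opposite signs, so a root lies in (7, 8); Newton's method refines it to λ ≈ 7.8054. p(80) = -976 and p(81) = 4925 have opposite signs, so a root lies in (80, 81); Newton's method refines it to λ ≈ 80.169. Check (Vieta): the three roots sum to 88, matching tr M = 88.
So the eigenvalues of A^T A are ≈ 0.0256, 7.8054, 80.169 (all ≥ 0, as they must be for A^T A). The largest is λ_max ≈ 80.169, hence ||A||_2 = sqrt(λ_max) ≈ 8.9537.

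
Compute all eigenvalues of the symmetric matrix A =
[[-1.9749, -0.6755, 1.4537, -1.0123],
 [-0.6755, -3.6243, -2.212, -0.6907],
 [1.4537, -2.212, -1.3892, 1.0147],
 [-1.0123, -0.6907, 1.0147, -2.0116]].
sigma(A) ≈ {-5, -4, -1, 1}

A is real symmetric, so its spectrum consists of real eigenvalues. Expanding the characteristic polynomial of the displayed matrix gives
  det(λ I - A) = p(λ) = λ^4 + (9)λ^3 + (19)λ^2 + (-9)λ + (-20).
Solving p(λ) = 0 yields eigenvalues ≈ -5, -4, -1, 1. (A is shown rounded to 4 decimals, so these recover the underlying integer eigenvalues to within that precision.)
Verification: the trace of A = -9 equals the sum of eigenvalues -9, and det(A) ≈ -20.0005 matches the eigenvalue product -20.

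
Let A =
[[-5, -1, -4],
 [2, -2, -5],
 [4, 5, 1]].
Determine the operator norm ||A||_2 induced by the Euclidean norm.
||A||_2 ≈ 8.6769 (= sqrt(largest eigenvalue of A^T A))

||A||_2 = sigma_max(A) = sqrt(lambda_max(A^T A)). Form the symmetric matrix M = A^T A =
[[45, 21, 14],
 [21, 30, 19],
 [14, 19, 42]].
Its characteristic polynomial (trace, sum of principal 2x2 minors, determinant of M give the coefficients) is
  p(λ) = det(λ I - M) = λ^3 - 117λ^2 + 3502λ - 27225.
No integer candidate from the rational root theorem (±divisors of 27225) is a root, so the roots are irrational. The cubic discriminant is Δ = 2449856849 > 0, so there are three distinct real roots. p(12) = -321 and p(13) = 725 have opposite signs, so a root lies in (12, 13); Newton's method refines it to λ ≈ 12.2912. p(29) = 325 and p(30) = -465 have opposite signs, so a root lies in (29, 30); Newton's method refines it to λ ≈ 29.4202. p(75) = -825 and p(76) = 2111 have opposite signs, so a root lies in (75, 76); Newton's method refines it to λ ≈ 75.2886. Check (Vieta): the three roots sum to 117, matching tr M = 117.
So the eigenvalues of A^T A are ≈ 12.2912, 29.4202, 75.2886 (all ≥ 0, as they must be for A^T A). The largest is λ_max ≈ 75.2886, hence ||A||_2 = sqrt(λ_max) ≈ 8.6769.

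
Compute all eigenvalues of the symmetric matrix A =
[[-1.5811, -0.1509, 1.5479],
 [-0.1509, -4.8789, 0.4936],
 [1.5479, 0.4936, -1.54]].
sigma(A) ≈ {-5, -3, 0}

A is real symmetric, so its spectrum consists of real eigenvalues. Expanding the characteristic polynomial of the displayed matrix gives
  det(λ I - A) = p(λ) = λ^3 + (8)λ^2 + (15)λ + (0).
Solving p(λ) = 0 yields eigenvalues ≈ -5, -3, 0. (A is shown rounded to 4 decimals, so these recover the underlying integer eigenvalues to within that precision.)
Verification: the trace of A = -8 equals the sum of eigenvalues -8, and det(A) ≈ -0.0001 matches the eigenvalue product 0.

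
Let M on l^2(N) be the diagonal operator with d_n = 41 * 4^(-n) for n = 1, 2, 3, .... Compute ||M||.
||M|| = 41/4 (attained at n = 1)

For M diagonal, ||M|| = sup_n |d_n|. The sequence d_n = 41 * 4^(-n) is positive and strictly decreasing (ratio 4^(-1) < 1), so the supremum is d_1 = 41/4. Hence ||M|| = 41/4.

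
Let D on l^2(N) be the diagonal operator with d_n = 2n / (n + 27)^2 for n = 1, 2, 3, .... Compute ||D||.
||D|| = 1/54 (attained at n = 27)

For D diagonal, ||D|| = sup_n |d_n|. Treat f(x) = 2x / (x + 27)^2 for real x > 0. By the quotient rule, f'(x) = 2(27 - x)/(x + 27)^3, which is positive for x < 27 and negative for x > 27. So f has a unique maximum at x = 27, and since 27 is a positive integer, the supremum over n ≥ 1 is attained at n = 27: d_27 = 2·27/(27 + 27)^2 = 2·27/2916 = 1/54. Hence ||D|| = 1/54.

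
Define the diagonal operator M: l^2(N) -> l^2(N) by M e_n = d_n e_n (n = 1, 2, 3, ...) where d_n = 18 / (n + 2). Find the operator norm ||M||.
||M|| = 6 (attained at n = 1)

For M diagonal, ||M|| = sup_n |d_n| = sup_n 18/(n + 2). This is positive and strictly decreasing in n, so the supremum is attained at n = 1: d_1 = 18/(1 + 2) = 6. Hence ||M|| = 6.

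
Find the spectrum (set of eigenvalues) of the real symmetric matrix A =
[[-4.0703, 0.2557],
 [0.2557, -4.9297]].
sigma(A) ≈ {-5, -4}

A is real symmetric, so its spectrum consists of real eigenvalues. Expanding the characteristic polynomial of the displayed matrix gives
  det(λ I - A) = p(λ) = λ^2 + (9)λ + (20).
Solving p(λ) = 0 yields eigenvalues ≈ -5, -4. (A is shown rounded to 4 decimals, so these recover the underlying integer eigenvalues to within that precision.)
Verification: the trace of A = -9 equals the sum of eigenvalues -9, and det(A) ≈ 20.0000 matches the eigenvalue product 20.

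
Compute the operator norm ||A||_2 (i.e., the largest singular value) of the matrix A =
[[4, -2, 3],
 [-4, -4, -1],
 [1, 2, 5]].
||A||_2 ≈ 7.7176 (= sqrt(largest eigenvalue of A^T A))

||A||_2 = sigma_max(A) = sqrt(lambda_max(A^T A)). Form the symmetric matrix M = A^T A =
[[33, 10, 21],
 [10, 24, 8],
 [21, 8, 35]].
Its characteristic polynomial (trace, sum of principal 2x2 minors, determinant of M give the coefficients) is
  p(λ) = det(λ I - M) = λ^3 - 92λ^2 + 2182λ - 14884.
No integer candidate from the rational root theorem (±divisors of 14884) is a root, so the roots are irrational. The cubic discriminant is Δ = 183417712 > 0, so there are three distinct real roots. p(12) = -220 and p(13) = 131 have opposite signs, so a root lies in (12, 13); Newton's method refines it to λ ≈ 12.5893. p(19) = 221 and p(20) = -44 have opposite signs, so a root lies in (19, 20); Newton's method refines it to λ ≈ 19.8499. p(59) = -1019 and p(60) = 836 have opposite signs, so a root lies in (59, 60); Newton's method refines it to λ ≈ 59.5608. Check (Vieta): the three roots sum to 92, matching tr M = 92.
So the eigenvalues of A^T A are ≈ 12.5893, 19.8499, 59.5608 (all ≥ 0, as they must be for A^T A). The largest is λ_max ≈ 59.5608, hence ||A||_2 = sqrt(λ_max) ≈ 7.7176.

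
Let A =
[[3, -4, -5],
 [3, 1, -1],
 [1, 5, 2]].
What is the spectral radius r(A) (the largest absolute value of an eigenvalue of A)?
r(A) ≈ 6.0626

The eigenvalues of A are the roots of its characteristic polynomial. With M = A (coefficients from the trace, the sum of principal 2x2 minors, and det A):
  p(λ) = det(λ I - M) = λ^3 - 6λ^2 + 33λ + 21.
No integer candidate from the rational root theorem (±divisors of 21) is a root, so the roots are irrational. The cubic discriminant is Δ = -173151 < 0, so there is one real root and a complex-conjugate pair. p(-1) = -19 and p(0) = 21 have opposite signs, so a root lies in (-1, 0); Newton's method refines it to λ ≈ -0.5714. Dividing out (λ - (-0.5714)) leaves approximately λ^2 - 6.5714λ + 36.7546. For λ^2 - 6.5714λ + 36.7546 the discriminant is -103.8356. It is negative, so the remaining roots are the complex-conjugate pair λ ≈ 3.2857 ± 5.095i. Their product equals the constant term, so |λ|^2 ≈ 36.7546 and |λ| ≈ 6.0626.
Thus the eigenvalues (to 4 decimals) are -0.5714 (modulus 0.5714); 3.2857 ± 5.095i (modulus 6.0626). The spectral radius is the largest modulus: r(A) ≈ 6.0626. (Cross-check: r(A) ≤ ||A||_2 ≈ 8.3186; equality holds whenever A is normal, though it can also hold for some non-normal A.)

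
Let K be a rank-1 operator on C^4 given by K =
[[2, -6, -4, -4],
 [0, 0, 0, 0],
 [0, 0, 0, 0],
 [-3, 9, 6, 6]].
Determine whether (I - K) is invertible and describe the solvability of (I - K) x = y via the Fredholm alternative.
(I - K) is invertible (det(I - K) = -7 ≠ 0), so for every y in C^4 the equation (I - K) x = y has a unique solution.

K has rank 1, so it is an outer product K = u v^T: every row of K is a multiple of one row vector. Reading off the entries, u = (-2, 0, 0, 3) and v = (-1, 3, 2, 2) (row i of K equals u_i·v^T). A rank-one matrix u v^T satisfies K u = u (v·u) and kills the (3)-dimensional subspace v^⊥, so its characteristic polynomial is lambda^3 (lambda - v·u) with v·u = tr K = 8. Hence the eigenvalues of I - K are 1 (multiplicity 3) and 1 - (8) = -7, so det(I - K) = -7. (Direct check: I - K =
[[-1, 6, 4, 4],
 [0, 1, 0, 0],
 [0, 0, 1, 0],
 [3, -9, -6, -5]]
has determinant -7.) The finite-dimensional Fredholm alternative says: either (I - K) is invertible, or ker(I - K) ≠ {0} and then range(I - K) = ker((I - K)^*)^⊥, with dim ker(I - K) = dim ker((I - K)^*). Since det(I - K) ≠ 0, 1 is not an eigenvalue of K and ker(I - K) = {0}, so we are in the first case: for every y there is a unique x = (I - K)^(-1) y. Explicitly, by the Sherman–Morrison formula, (I - u v^T)^(-1) = I + u v^T/(1 - v·u), i.e. (I - K)^(-1) = I + K/(-7).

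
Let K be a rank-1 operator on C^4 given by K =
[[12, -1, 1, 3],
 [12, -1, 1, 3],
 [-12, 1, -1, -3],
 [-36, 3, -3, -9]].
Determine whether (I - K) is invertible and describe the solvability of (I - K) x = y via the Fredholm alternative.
(I - K) is singular (det(I - K) = 0, i.e. 1 ∈ sigma(K)). (I - K) x = y is solvable iff y ⊥ ker((I - K)^*) = span{(12, -1, 1, 3)}, i.e. iff 12y_1 - y_2 + y_3 + 3y_4 = 0. When solvable, the solutions are x = y + c·(1, 1, -1, -3), c arbitrary (ker(I - K) = span{(1, 1, -1, -3)}, dimension 1).

K has rank 1, so it is an outer product K = u v^T: every row of K is a multiple of one row vector. Reading off the entries, u = (1, 1, -1, -3) and v = (12, -1, 1, 3) (row i of K equals u_i·v^T). A rank-one matrix u v^T satisfies K u = u (v·u) and kills the (3)-dimensional subspace v^⊥, so its characteristic polynomial is lambda^3 (lambda - v·u) with v·u = tr K = 1. Hence the eigenvalues of I - K are 1 (multiplicity 3) and 1 - (1) = 0, so det(I - K) = 0. (Direct check: I - K =
[[-11, 1, -1, -3],
 [-12, 2, -1, -3],
 [12, -1, 2, 3],
 [36, -3, 3, 10]]
has determinant 0.) So 1 is an eigenvalue of K and (I - K) is not invertible. The finite-dimensional Fredholm alternative says: either (I - K) is invertible, or ker(I - K) ≠ {0} and then range(I - K) = ker((I - K)^*)^⊥, with dim ker(I - K) = dim ker((I - K)^*). We are in the second case, so we need both kernels. Kernel of I - K: (I - K) u = u - u (v·u) = u - u = 0, so ker(I - K) = span{u} = span{(1, 1, -1, -3)} (it is exactly 1-dimensional because rank(I - K) = 3). Kernel of the adjoint: K is real, so (I - K)^* = I - K^T = I - v u^T, and (I - v u^T) v = v - v (u·v) = 0; hence ker((I - K)^*) = span{v} = span{(12, -1, 1, 3)}. Therefore (I - K) x = y is solvable iff <y, v> = 0, i.e. iff 12y_1 - y_2 + y_3 + 3y_4 = 0. When this holds, K y = u (v·y) = 0, so (I - K) y = y and x = y is a particular solution; the full solution set is the line x = y + c·u = y + c·(1, 1, -1, -3), c ∈ C.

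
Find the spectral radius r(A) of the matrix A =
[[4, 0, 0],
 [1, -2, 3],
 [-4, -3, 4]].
r(A) = 4

The eigenvalues of A are the roots of its characteristic polynomial. With M = A (coefficients from the trace, the sum of principal 2x2 minors, and det A):
  p(λ) = det(λ I - M) = λ^3 - 6λ^2 + 9λ - 4.
By the rational root theorem any rational root is an integer divisor of 4. Testing λ = 4: p(4) = 64 - 96 + 36 - 4 = 0, so λ = 4 is a root. Dividing out (λ - 4) leaves p(λ) = (λ - 4)(λ^2 - 2λ + 1). For λ^2 - 2λ + 1 the discriminant is 0. It is a perfect square (0^2), so the roots are rational: λ = (2 ± 0)/2 = 1, 1.
Thus the eigenvalues (to 4 decimals) are 1 (modulus 1); 4 (modulus 4). The spectral radius is the largest modulus: r(A) = 4. (Cross-check: r(A) ≤ ||A||_2 ≈ 7.2159; equality holds whenever A is normal, though it can also hold for some non-normal A.)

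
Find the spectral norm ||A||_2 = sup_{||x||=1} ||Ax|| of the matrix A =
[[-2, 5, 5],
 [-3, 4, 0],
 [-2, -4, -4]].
||A||_2 ≈ 9.6289 (= sqrt(largest eigenvalue of A^T A))

||A||_2 = sigma_max(A) = sqrt(lambda_max(A^T A)). Form the symmetric matrix M = A^T A =
[[17, -14, -2],
 [-14, 57, 41],
 [-2, 41, 41]].
Its characteristic polynomial (trace, sum of principal 2x2 minors, determinant of M give the coefficients) is
  p(λ) = det(λ I - M) = λ^3 - 115λ^2 + 2122λ - 5184.
No integer candidate from the rational root theorem (±divisors of 5184) is a root, so the roots are irrational. The cubic discriminant is Δ = 11838630756 > 0, so there are three distinct real roots. p(2) = -1392 and p(3) = 174 have opposite signs, so a root lies in (2, 3); Newton's method refines it to λ ≈ 2.8818. p(19) = 478 and p(20) = -744 have opposite signs, so a root lies in (19, 20); Newton's method refines it to λ ≈ 19.4023. p(92) = -4632 and p(93) = 1884 have opposite signs, so a root lies in (92, 93); Newton's method refines it to λ ≈ 92.7159. Check (Vieta): the three roots sum to 115, matching tr M = 115.
So the eigenvalues of A^T A are ≈ 2.8818, 19.4023, 92.7159 (all ≥ 0, as they must be for A^T A). The largest is λ_max ≈ 92.7159, hence ||A||_2 = sqrt(λ_max) ≈ 9.6289.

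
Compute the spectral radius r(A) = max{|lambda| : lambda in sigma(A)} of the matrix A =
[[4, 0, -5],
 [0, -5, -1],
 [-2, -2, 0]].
r(A) ≈ 5.7856

The eigenvalues of A are the roots of its characteristic polynomial. With M = A (coefficients from the trace, the sum of principal 2x2 minors, and det A):
  p(λ) = det(λ I - M) = λ^3 + λ^2 - 32λ - 42.
No integer candidate from the rational root theorem (±divisors of 42) is a root, so the roots are irrational. The cubic discriminant is Δ = 108828 > 0, so there are three distinct real roots. p(-6) = -30 and p(-5) = 18 have opposite signs, so a root lies in (-6, -5); Newton's method refines it to λ ≈ -5.4548. p(-2) = 18 and p(-1) = -10 have opposite signs, so a root lies in (-2, -1); Newton's method refines it to λ ≈ -1.3308. p(5) = -52 and p(6) = 18 have opposite signs, so a root lies in (5, 6); Newton's method refines it to λ ≈ 5.7856. Check (Vieta): the three roots sum to -1, matching tr M = -1.
Thus the eigenvalues (to 4 decimals) are -5.4548 (modulus 5.4548); -1.3308 (modulus 1.3308); 5.7856 (modulus 5.7856). The spectral radius is the largest modulus: r(A) ≈ 5.7856. (Cross-check: r(A) ≤ ||A||_2 ≈ 6.5824; equality holds whenever A is normal, though it can also hold for some non-normal A.)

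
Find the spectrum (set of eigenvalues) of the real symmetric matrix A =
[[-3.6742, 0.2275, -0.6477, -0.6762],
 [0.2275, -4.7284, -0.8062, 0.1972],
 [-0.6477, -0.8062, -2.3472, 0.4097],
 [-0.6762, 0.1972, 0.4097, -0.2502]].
sigma(A) ≈ {-5, -4, -2, 0}

A is real symmetric, so its spectrum consists of real eigenvalues. Expanding the characteristic polynomial of the displayed matrix gives
  det(λ I - A) = p(λ) = λ^4 + (11)λ^3 + (38)λ^2 + (40)λ + (0).
Solving p(λ) = 0 yields eigenvalues ≈ -5, -4, -2, 0. (A is shown rounded to 4 decimals, so these recover the underlying integer eigenvalues to within that precision.)
Verification: the trace of A = -11 equals the sum of eigenvalues -11, and det(A) ≈ 0.0006 matches the eigenvalue product 0.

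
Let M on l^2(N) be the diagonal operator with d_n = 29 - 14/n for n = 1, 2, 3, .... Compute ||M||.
||M|| = 29

For a diagonal operator on l^2 with entries d_n, ||M|| = sup_n |d_n|. Here d_1 = 15, d_2 = 22, ..., and d_n = 29 - 14/n increases monotonically toward 29. All terms lie in [15, 29), so |d_n| = d_n and the supremum is the limit 29, which is not attained by any individual d_n. Hence ||M|| = 29.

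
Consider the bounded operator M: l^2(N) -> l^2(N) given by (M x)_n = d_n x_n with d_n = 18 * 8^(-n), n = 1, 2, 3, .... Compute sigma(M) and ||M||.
sigma(M) = {18 * 8^(-n) : n ≥ 1} ∪ {0}; ||M|| = 9/4

A bounded diagonal operator on l^2 with diagonal entries d_n has spectrum equal to the closure of {d_n : n ≥ 1}: every d_n is an eigenvalue (with eigenvector e_n), so {d_n} ⊂ sigma(M); the spectrum is closed, so its closure is too; and for lambda not in the closure, (M - lambda I) has bounded inverse (the diagonal entries 1/(d_n - lambda) are bounded). For our sequence d_n = 18 * 8^(-n), n = 1, 2, 3, ...:
  - {d_n} = {18 * 8^(-n) : n ≥ 1}; the only limit point is 0
  - closure = {18 * 8^(-n) : n ≥ 1} ∪ {0}
For the norm: a diagonal operator has ||M|| = sup_n |d_n|. Here d_n = 18 * 8^(-n) is positive and decreasing, so sup_n |d_n| = d_1 = 18/8 = 9/4. So ||M|| = 9/4.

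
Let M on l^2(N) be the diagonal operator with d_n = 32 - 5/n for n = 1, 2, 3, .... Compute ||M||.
||M|| = 32

For a diagonal operator on l^2 with entries d_n, ||M|| = sup_n |d_n|. Here d_1 = 27, d_2 = 59/2, ..., and d_n = 32 - 5/n increases monotonically toward 32. All terms lie in [27, 32), so |d_n| = d_n and the supremum is the limit 32, which is not attained by any individual d_n. Hence ||M|| = 32.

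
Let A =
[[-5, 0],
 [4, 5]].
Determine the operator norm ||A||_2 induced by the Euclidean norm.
||A||_2 = sqrt((66 + sqrt(1856))/2) ≈ 7.3852 (= sqrt(largest eigenvalue of A^T A))

||A||_2 = sigma_max(A) = sqrt(lambda_max(A^T A)). Form the symmetric matrix M = A^T A =
[[41, 20],
 [20, 25]].
Its characteristic polynomial (trace, determinant of M give the coefficients) is
  p(λ) = det(λ I - M) = λ^2 - 66λ + 625.
For λ^2 - 66λ + 625 the discriminant is 1856. It is nonnegative but not a perfect square, so the roots are real and irrational: λ = (66 ± sqrt(1856))/2 ≈ 54.5407, 11.4593.
So the eigenvalues of A^T A are ≈ 11.4593, 54.5407 (all ≥ 0, as they must be for A^T A). The largest is λ_max = (66 + sqrt(1856))/2 ≈ 54.5407, hence ||A||_2 = sqrt(λ_max) = sqrt((66 + sqrt(1856))/2) ≈ 7.3852.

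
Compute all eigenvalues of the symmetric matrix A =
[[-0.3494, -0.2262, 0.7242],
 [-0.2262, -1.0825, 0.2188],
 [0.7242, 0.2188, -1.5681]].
sigma(A) ≈ {-2, -1, 0}

A is real symmetric, so its spectrum consists of real eigenvalues. Expanding the characteristic polynomial of the displayed matrix gives
  det(λ I - A) = p(λ) = λ^3 + (3)λ^2 + (2)λ + (0).
Solving p(λ) = 0 yields eigenvalues ≈ -2, -1, 0. (A is shown rounded to 4 decimals, so these recover the underlying integer eigenvalues to within that precision.)
Verification: the trace of A = -3 equals the sum of eigenvalues -3, and det(A) ≈ -0.0001 matches the eigenvalue product 0.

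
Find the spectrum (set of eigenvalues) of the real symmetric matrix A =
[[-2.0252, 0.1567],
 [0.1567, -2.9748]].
sigma(A) ≈ {-3, -2}

A is real symmetric, so its spectrum consists of real eigenvalues. Expanding the characteristic polynomial of the displayed matrix gives
  det(λ I - A) = p(λ) = λ^2 + (5)λ + (6).
Solving p(λ) = 0 yields eigenvalues ≈ -3, -2. (A is shown rounded to 4 decimals, so these recover the underlying integer eigenvalues to within that precision.)
Verification: the trace of A = -5 equals the sum of eigenvalues -5, and det(A) ≈ 6.0000 matches the eigenvalue product 6.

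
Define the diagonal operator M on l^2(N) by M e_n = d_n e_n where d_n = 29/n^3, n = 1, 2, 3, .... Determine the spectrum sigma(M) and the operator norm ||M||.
sigma(M) = {29/n^3 : n ≥ 1} ∪ {0}; ||M|| = 29

A bounded diagonal operator on l^2 with diagonal entries d_n has spectrum equal to the closure of {d_n : n ≥ 1}: every d_n is an eigenvalue (with eigenvector e_n), so {d_n} ⊂ sigma(M); the spectrum is closed, so its closure is too; and for lambda not in the closure, (M - lambda I) has bounded inverse (the diagonal entries 1/(d_n - lambda) are bounded). For our sequence d_n = 29/n^3, n = 1, 2, 3, ...:
  - {d_n} = {29/n^3 : n ≥ 1}; the only limit point is 0
  - closure = {29/n^3 : n ≥ 1} ∪ {0}
For the norm: a diagonal operator has ||M|| = sup_n |d_n|. Here d_n = 29/n^3 is positive and decreasing, so sup_n |d_n| = d_1 = 29. So ||M|| = 29.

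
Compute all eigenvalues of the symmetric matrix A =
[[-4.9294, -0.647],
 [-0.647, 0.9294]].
sigma(A) ≈ {-5, 1}

A is real symmetric, so its spectrum consists of real eigenvalues. Expanding the characteristic polynomial of the displayed matrix gives
  det(λ I - A) = p(λ) = λ^2 + (4)λ + (-5).
Solving p(λ) = 0 yields eigenvalues ≈ -5, 1. (A is shown rounded to 4 decimals, so these recover the underlying integer eigenvalues to within that precision.)
Verification: the trace of A = -4 equals the sum of eigenvalues -4, and det(A) ≈ -5.0000 matches the eigenvalue product -5.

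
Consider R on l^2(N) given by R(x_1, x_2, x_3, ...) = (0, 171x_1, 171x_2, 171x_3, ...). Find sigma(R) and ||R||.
sigma(R) = closed disk {z in C : |z| ≤ 171}; ||R|| = 171

Note R = 171·U where U is the unit right shift (U x)_k = x_{k-1} (with x_0 := 0); so ||R|| = 171||U|| and sigma(R) = 171·sigma(U). ||R x||^2 = sum_{k≥1} |171x_k|^2 = 29241||x||^2, so ||R|| = 171 and sigma(R) ⊂ {|z| ≤ 171}. For any |lambda| < 171, the equation (R - lambda I) x = 0 forces x_1 = 0, then 171x_k = lambda x_{k+1} ⇒ x = 0, so R has no eigenvalues. But (R - lambda I) is not surjective for |lambda| < 171: solving (R - lambda I) x = e_1 would require x_n proportional to (lambda/171)^(-n), which is not in l^2. So every |lambda| < 171 lies in the residual spectrum. The boundary |lambda| = 171 is in the approximate point spectrum (the spectrum is closed). Hence sigma(R) is the closed disk of radius 171.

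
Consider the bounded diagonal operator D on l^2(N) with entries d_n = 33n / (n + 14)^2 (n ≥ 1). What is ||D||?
||D|| = 33/56 (attained at n = 14)

For D diagonal, ||D|| = sup_n |d_n|. Treat f(x) = 33x / (x + 14)^2 for real x > 0. By the quotient rule, f'(x) = 33(14 - x)/(x + 14)^3, which is positive for x < 14 and negative for x > 14. So f has a unique maximum at x = 14, and since 14 is a positive integer, the supremum over n ≥ 1 is attained at n = 14: d_14 = 33·14/(14 + 14)^2 = 33·14/784 = 33/56. Hence ||D|| = 33/56.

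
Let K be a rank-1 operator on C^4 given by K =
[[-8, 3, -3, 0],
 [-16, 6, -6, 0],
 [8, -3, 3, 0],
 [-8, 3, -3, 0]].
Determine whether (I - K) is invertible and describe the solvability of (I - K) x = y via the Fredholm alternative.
(I - K) is singular (det(I - K) = 0, i.e. 1 ∈ sigma(K)). (I - K) x = y is solvable iff y ⊥ ker((I - K)^*) = span{(-8, 3, -3, 0)}, i.e. iff -8y_1 + 3y_2 - 3y_3 = 0. When solvable, the solutions are x = y + c·(1, 2, -1, 1), c arbitrary (ker(I - K) = span{(1, 2, -1, 1)}, dimension 1).

K has rank 1, so it is an outer product K = u v^T: every row of K is a multiple of one row vector. Reading off the entries, u = (1, 2, -1, 1) and v = (-8, 3, -3, 0) (row i of K equals u_i·v^T). A rank-one matrix u v^T satisfies K u = u (v·u) and kills the (3)-dimensional subspace v^⊥, so its characteristic polynomial is lambda^3 (lambda - v·u) with v·u = tr K = 1. Hence the eigenvalues of I - K are 1 (multiplicity 3) and 1 - (1) = 0, so det(I - K) = 0. (Direct check: I - K =
[[9, -3, 3, 0],
 [16, -5, 6, 0],
 [-8, 3, -2, 0],
 [8, -3, 3, 1]]
has determinant 0.) So 1 is an eigenvalue of K and (I - K) is not invertible. The finite-dimensional Fredholm alternative says: either (I - K) is invertible, or ker(I - K) ≠ {0} and then range(I - K) = ker((I - K)^*)^⊥, with dim ker(I - K) = dim ker((I - K)^*). We are in the second case, so we need both kernels. Kernel of I - K: (I - K) u = u - u (v·u) = u - u = 0, so ker(I - K) = span{u} = span{(1, 2, -1, 1)} (it is exactly 1-dimensional because rank(I - K) = 3). Kernel of the adjoint: K is real, so (I - K)^* = I - K^T = I - v u^T, and (I - v u^T) v = v - v (u·v) = 0; hence ker((I - K)^*) = span{v} = span{(-8, 3, -3, 0)}. Therefore (I - K) x = y is solvable iff <y, v> = 0, i.e. iff -8y_1 + 3y_2 - 3y_3 = 0. When this holds, K y = u (v·y) = 0, so (I - K) y = y and x = y is a particular solution; the full solution set is the line x = y + c·u = y + c·(1, 2, -1, 1), c ∈ C.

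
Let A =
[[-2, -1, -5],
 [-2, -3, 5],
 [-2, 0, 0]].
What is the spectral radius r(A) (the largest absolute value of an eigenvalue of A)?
r(A) = 4

The eigenvalues of A are the roots of its characteristic polynomial. With M = A (coefficients from the trace, the sum of principal 2x2 minors, and det A):
  p(λ) = det(λ I - M) = λ^3 + 5λ^2 - 6λ - 40.
By the rational root theorem any rational root is an integer divisor of 40. Testing λ = -4: p(-4) = -64 + 80 + 24 - 40 = 0, so λ = -4 is a root. Dividing out (λ + 4) leaves p(λ) = (λ + 4)(λ^2 + λ - 10). For λ^2 + λ - 10 the discriminant is 41. It is nonnegative but not a perfect square, so the roots are real and irrational: λ = (-1 ± sqrt(41))/2 ≈ 2.7016, -3.7016.
Thus the eigenvalues (to 4 decimals) are 2.7016 (modulus 2.7016); -3.7016 (modulus 3.7016); -4 (modulus 4). The spectral radius is the largest modulus: r(A) = 4. (Cross-check: r(A) ≤ ||A||_2 ≈ 7.242; equality holds whenever A is normal, though it can also hold for some non-normal A.)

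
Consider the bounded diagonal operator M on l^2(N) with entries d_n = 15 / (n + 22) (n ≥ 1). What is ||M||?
||M|| = 15/23 (attained at n = 1)

For M diagonal, ||M|| = sup_n |d_n| = sup_n 15/(n + 22). This is positive and strictly decreasing in n, so the supremum is attained at n = 1: d_1 = 15/(1 + 22) = 15/23. Hence ||M|| = 15/23.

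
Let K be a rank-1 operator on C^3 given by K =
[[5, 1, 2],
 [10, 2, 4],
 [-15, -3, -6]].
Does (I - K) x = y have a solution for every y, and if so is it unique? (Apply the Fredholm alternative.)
(I - K) is singular (det(I - K) = 0, i.e. 1 ∈ sigma(K)). (I - K) x = y is solvable iff y ⊥ ker((I - K)^*) = span{(5, 1, 2)}, i.e. iff 5y_1 + y_2 + 2y_3 = 0. When solvable, the solutions are x = y + c·(1, 2, -3), c arbitrary (ker(I - K) = span{(1, 2, -3)}, dimension 1).

K has rank 1, so it is an outer product K = u v^T: every row of K is a multiple of one row vector. Reading off the entries, u = (1, 2, -3) and v = (5, 1, 2) (row i of K equals u_i·v^T). A rank-one matrix u v^T satisfies K u = u (v·u) and kills the (2)-dimensional subspace v^⊥, so its characteristic polynomial is lambda^2 (lambda - v·u) with v·u = tr K = 1. Hence the eigenvalues of I - K are 1 (multiplicity 2) and 1 - (1) = 0, so det(I - K) = 0. (Direct check: I - K =
[[-4, -1, -2],
 [-10, -1, -4],
 [15, 3, 7]]
has determinant 0.) So 1 is an eigenvalue of K and (I - K) is not invertible. The finite-dimensional Fredholm alternative says: either (I - K) is invertible, or ker(I - K) ≠ {0} and then range(I - K) = ker((I - K)^*)^⊥, with dim ker(I - K) = dim ker((I - K)^*). We are in the second case, so we need both kernels. Kernel of I - K: (I - K) u = u - u (v·u) = u - u = 0, so ker(I - K) = span{u} = span{(1, 2, -3)} (it is exactly 1-dimensional because rank(I - K) = 2). Kernel of the adjoint: K is real, so (I - K)^* = I - K^T = I - v u^T, and (I - v u^T) v = v - v (u·v) = 0; hence ker((I - K)^*) = span{v} = span{(5, 1, 2)}. Therefore (I - K) x = y is solvable iff <y, v> = 0, i.e. iff 5y_1 + y_2 + 2y_3 = 0. When this holds, K y = u (v·y) = 0, so (I - K) y = y and x = y is a particular solution; the full solution set is the line x = y + c·u = y + c·(1, 2, -3), c ∈ C.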